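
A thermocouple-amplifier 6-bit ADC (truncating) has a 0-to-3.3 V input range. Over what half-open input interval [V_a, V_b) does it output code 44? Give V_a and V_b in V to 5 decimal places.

[2.26875 V, 2.32031 V)

LSB = 3.3/2^6 = 51.562 mV.
V_a = V_low + 44·LSB = 2.26875 V; V_b = V_low + 45·LSB = 2.32031 V.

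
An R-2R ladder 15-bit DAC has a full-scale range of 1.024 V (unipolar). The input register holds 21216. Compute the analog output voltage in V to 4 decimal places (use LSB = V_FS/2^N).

0.6630 V

LSB = 1.024 V / 2^15 = 31.25 µV.
V_out = 0 + 21216 × 3.125e-05 V = 0.663 V.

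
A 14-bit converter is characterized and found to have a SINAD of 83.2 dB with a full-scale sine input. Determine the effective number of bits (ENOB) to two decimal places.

ENOB = (SINAD − 1.76) / 6.02 = (83.2 − 1.76)/6.02 = 13.528.

13.53 bits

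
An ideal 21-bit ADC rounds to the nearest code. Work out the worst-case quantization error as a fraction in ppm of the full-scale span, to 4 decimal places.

Rounding → worst-case error = ½ LSB = V_FS/2^22, so 1e+06/4194304 = 0.238419 ppm of full scale.

0.2384 ppm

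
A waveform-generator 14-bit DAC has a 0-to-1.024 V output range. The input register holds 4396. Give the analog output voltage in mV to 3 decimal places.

LSB = 1.024 V / 2^14 = 62.50 µV.
V_out = 0 + 4396 × 6.25e-05 V = 0.27475 V.
= 274.750 mV.

274.750 mV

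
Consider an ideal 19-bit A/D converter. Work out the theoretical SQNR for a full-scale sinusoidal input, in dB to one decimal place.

SNR ≈ 6.02·N + 1.76 dB = 6.02·19 + 1.76 = 116.14 dB.

116.1 dB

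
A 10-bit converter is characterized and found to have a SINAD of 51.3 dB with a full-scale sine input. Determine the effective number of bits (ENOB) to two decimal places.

8.23 bits

ENOB = (SINAD − 1.76) / 6.02 = (51.3 − 1.76)/6.02 = 8.229.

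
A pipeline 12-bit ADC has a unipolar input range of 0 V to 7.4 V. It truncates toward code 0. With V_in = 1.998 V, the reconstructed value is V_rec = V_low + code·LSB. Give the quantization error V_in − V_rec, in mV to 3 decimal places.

1.662 mV

Step size: 7.4 V ÷ 2^12 = 1.807 mV.
Scaled input = 1105.9200 LSBs, so code = 1105.
V_rec = 0 + 1105·0.00180664 = 1.9963379 V.
Difference: 0.00166211 V → 1.662 mV.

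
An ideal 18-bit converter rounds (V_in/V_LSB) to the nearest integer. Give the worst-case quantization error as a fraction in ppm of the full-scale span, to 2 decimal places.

1.91 ppm

Rounding → worst-case error = ½ LSB = V_FS/2^19, so 1e+06/524288 = 1.90735 ppm of full scale.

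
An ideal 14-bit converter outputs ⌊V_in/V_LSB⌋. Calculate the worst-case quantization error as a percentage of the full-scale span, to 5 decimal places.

0.00610 %

Truncating → worst-case error = 1 LSB = V_FS/2^14, so 100/16384 = 0.00610352 % of full scale.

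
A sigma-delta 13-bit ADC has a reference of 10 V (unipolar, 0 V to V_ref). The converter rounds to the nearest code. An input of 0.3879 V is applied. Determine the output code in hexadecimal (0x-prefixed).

code 0x13E (decimal 318)

With 8192 levels over 10 V, one step is 1.221 mV.
(V_in − V_low)/LSB = (0.3879 − 0) / 0.0012207 = 317.768.
Round → code 318.
In hexadecimal (0x-prefixed): 0x13E.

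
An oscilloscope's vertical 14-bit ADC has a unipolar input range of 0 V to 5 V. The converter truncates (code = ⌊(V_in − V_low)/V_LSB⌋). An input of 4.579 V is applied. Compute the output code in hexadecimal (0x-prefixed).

Full-scale span = 5 V; LSB = 5/2^14 = 305.18 µV.
(4.579 − 0) / 0.000305176 = 15004.467 LSBs.
⌊·⌋(15004.467) = 15004.
In hexadecimal (0x-prefixed): 0x3A9C.

code 0x3A9C (decimal 15004)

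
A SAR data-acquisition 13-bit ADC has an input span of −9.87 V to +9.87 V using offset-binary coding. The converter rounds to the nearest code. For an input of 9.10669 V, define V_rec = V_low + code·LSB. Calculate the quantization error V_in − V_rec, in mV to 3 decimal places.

Step size: 19.74 V ÷ 2^13 = 2.410 mV.
Scaled input = 7875.2302 LSBs, so code = 7875.
V_rec = (−9.87) + 7875·0.00240967 = 9.1061353 V.
Error = 9.10669 − 9.1061353 = 0.000554746 V = 0.555 mV.

0.555 mV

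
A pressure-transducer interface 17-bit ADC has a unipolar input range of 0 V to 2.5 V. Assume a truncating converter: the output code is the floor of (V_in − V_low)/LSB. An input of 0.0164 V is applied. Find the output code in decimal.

LSB = 2.5 V / 131072 = 19.07 µV.
(V_in − V_low)/LSB = (0.0164 − 0) / 1.90735e-05 = 859.832.
Floor → code 859.

code 859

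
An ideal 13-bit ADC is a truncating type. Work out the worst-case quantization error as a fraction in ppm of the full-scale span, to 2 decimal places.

Truncating → worst-case error = 1 LSB = V_FS/2^13, so 1e+06/8192 = 122.07 ppm of full scale.

122.07 ppm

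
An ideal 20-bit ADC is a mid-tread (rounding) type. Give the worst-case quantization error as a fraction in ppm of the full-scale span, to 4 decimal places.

0.4768 ppm

Rounding → worst-case error = ½ LSB = V_FS/2^21, so 1e+06/2097152 = 0.476837 ppm of full scale.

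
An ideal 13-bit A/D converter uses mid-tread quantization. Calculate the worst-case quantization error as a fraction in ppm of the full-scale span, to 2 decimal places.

61.04 ppm

Rounding → worst-case error = ½ LSB = V_FS/2^14, so 1e+06/16384 = 61.0352 ppm of full scale.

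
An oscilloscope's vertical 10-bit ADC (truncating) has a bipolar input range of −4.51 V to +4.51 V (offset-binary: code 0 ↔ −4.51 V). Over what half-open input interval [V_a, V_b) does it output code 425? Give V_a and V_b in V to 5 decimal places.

[-0.76635 V, -0.75754 V)

LSB = 9.02/2^10 = 8.809 mV.
V_a = V_low + 425·LSB = -0.766348 V; V_b = V_low + 426·LSB = -0.757539 V.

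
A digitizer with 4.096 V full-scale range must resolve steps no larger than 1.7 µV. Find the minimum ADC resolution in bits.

Number of steps required ≥ 4.096 V / 1.7 µV = 2409411.76.
Need 2^N ≥ 2409411.76; 2^21 = 2097152, 2^22 = 4194304.
Minimum N = 22.

22 bits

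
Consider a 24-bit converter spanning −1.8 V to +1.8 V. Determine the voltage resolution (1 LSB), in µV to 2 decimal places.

Full-scale span = 3.6 V.
LSB = 3.6 / 2^24 = 3.6 / 16777216 = 2.14577e-07 V = 0.21 µV.

0.21 µV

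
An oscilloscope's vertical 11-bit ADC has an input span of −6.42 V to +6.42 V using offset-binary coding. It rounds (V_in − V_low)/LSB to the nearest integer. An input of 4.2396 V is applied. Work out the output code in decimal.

code 1700

With 2048 levels over 12.84 V, one step is 6.270 mV.
Input sits at 1700.223 steps above V_low.
Round → code 1700.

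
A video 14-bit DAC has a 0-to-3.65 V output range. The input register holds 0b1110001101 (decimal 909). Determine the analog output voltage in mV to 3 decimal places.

202.505 mV

LSB = 3.65 V / 2^14 = 222.78 µV.
Code 0b1110001101 = 909 decimal.
V_out = 0 + 909 × 0.000222778 V = 0.202505 V.
= 202.505 mV.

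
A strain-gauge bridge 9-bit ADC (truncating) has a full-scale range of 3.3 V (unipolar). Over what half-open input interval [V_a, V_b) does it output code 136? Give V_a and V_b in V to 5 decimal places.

LSB = 3.3/2^9 = 6.445 mV.
V_a = V_low + 136·LSB = 0.876563 V; V_b = V_low + 137·LSB = 0.883008 V.

[0.87656 V, 0.88301 V)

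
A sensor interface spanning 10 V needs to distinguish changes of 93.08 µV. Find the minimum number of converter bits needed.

17 bits

Number of steps required ≥ 10 V / 93.08 µV = 107434.46.
Need 2^N ≥ 107434.46; 2^16 = 65536, 2^17 = 131072.
Minimum N = 17.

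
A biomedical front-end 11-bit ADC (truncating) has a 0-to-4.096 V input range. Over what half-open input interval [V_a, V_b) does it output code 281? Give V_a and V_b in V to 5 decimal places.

[0.56200 V, 0.56400 V)

LSB = 4.096/2^11 = 2.000 mV.
V_a = V_low + 281·LSB = 0.562 V; V_b = V_low + 282·LSB = 0.564 V.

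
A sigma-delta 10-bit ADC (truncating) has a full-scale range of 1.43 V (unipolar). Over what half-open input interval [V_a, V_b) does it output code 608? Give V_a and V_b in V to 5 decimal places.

[0.84906 V, 0.85046 V)

LSB = 1.43/2^10 = 1.396 mV.
V_a = V_low + 608·LSB = 0.849063 V; V_b = V_low + 609·LSB = 0.850459 V.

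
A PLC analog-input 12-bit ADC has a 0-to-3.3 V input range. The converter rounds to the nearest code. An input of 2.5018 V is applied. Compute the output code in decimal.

LSB = 3.3 V / 4096 = 0.806 mV.
(2.5018 − 0) / 0.000805664 = 3105.264 LSBs.
round(3105.264) = 3105.

code 3105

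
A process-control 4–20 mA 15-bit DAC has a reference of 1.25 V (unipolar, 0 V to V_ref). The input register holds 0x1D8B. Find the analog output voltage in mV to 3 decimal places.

LSB = 1.25 V / 2^15 = 38.15 µV.
Code 0x1D8B = 7563 decimal.
V_out = 0 + 7563 × 3.8147e-05 V = 0.288506 V.
= 288.506 mV.

288.506 mV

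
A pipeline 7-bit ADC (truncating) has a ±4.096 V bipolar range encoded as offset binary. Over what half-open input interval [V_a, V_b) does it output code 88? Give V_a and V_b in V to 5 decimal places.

[1.53600 V, 1.60000 V)

LSB = 8.192/2^7 = 64.000 mV.
V_a = V_low + 88·LSB = 1.536 V; V_b = V_low + 89·LSB = 1.6 V.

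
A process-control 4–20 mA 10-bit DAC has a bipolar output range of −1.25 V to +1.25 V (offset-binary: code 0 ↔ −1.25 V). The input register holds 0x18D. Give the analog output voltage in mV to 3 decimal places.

LSB = 2.5 V / 2^10 = 2.441 mV.
Code 0x18D = 397 decimal.
V_out = (−1.25) + 397 × 0.00244141 V = -0.280762 V.
= -280.762 mV.

-280.762 mV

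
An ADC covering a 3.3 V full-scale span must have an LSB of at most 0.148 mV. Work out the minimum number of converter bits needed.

Number of steps required ≥ 3.3 V / 0.148 mV = 22297.30.
Need 2^N ≥ 22297.30; 2^14 = 16384, 2^15 = 32768.
Minimum N = 15.

15 bits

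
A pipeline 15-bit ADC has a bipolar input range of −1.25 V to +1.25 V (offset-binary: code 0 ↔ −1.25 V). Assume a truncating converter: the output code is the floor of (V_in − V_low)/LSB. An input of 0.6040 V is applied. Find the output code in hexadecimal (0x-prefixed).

LSB = 2.5 V / 32768 = 76.29 µV.
Input sits at 24300.749 steps above V_low.
Floor → code 24300.
In hexadecimal (0x-prefixed): 0x5EEC.

code 0x5EEC (decimal 24300)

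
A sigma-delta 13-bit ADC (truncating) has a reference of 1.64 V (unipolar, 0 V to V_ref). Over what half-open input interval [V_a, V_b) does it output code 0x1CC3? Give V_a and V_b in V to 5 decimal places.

[1.47404 V, 1.47424 V)

LSB = 1.64/2^13 = 200.20 µV.
Code 0x1CC3 = 7363 decimal.
V_a = V_low + 7363·LSB = 1.47404 V; V_b = V_low + 7364·LSB = 1.47424 V.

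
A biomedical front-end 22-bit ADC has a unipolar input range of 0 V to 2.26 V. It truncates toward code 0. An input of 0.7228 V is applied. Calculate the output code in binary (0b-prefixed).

With 4194304 levels over 2.26 V, one step is 0.54 µV.
(V_in − V_low)/LSB = (0.7228 − 0) / 5.38826e-07 = 1341434.925.
So the output code is 1341434.
In binary (0b-prefixed): 0b101000111011111111010.

code 0b101000111011111111010 (decimal 1341434)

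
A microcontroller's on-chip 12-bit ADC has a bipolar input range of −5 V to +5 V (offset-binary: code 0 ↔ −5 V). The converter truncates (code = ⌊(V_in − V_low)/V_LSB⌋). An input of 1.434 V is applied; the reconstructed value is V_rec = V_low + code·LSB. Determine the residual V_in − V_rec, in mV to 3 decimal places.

0.895 mV

Step size: 10 V ÷ 2^12 = 2.441 mV.
(1.434 − (−5))/0.00244141 = 2635.3664; ⌊·⌋ gives code 2635.
Reconstructed: 1.4331055 V.
Error = 1.434 − 1.4331055 = 0.000894531 V = 0.895 mV.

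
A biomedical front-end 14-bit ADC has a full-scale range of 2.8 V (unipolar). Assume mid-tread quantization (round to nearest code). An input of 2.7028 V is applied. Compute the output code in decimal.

code 15815

Full-scale span = 2.8 V; LSB = 2.8/2^14 = 170.90 µV.
(2.7028 − 0) / 0.000170898 = 15815.241 LSBs.
So the output code is 15815.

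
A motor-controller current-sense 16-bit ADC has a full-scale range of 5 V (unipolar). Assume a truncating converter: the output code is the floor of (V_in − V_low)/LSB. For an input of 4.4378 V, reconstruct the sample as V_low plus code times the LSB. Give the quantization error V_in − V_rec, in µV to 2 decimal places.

10.08 µV

One LSB is 5 V / 65536 = 76.29 µV.
(V_in − V_low)/LSB = (4.4378 − 0)/7.62939e-05 = 58167.1322 → code 58167 (floor).
V_rec = 0 + 58167·7.62939e-05 = 4.4377899 V.
Error = 4.4378 − 4.4377899 = 1.0083e-05 V = 10.08 µV.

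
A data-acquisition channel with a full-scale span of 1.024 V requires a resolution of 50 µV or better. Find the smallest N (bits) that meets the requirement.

15 bits

Number of steps required ≥ 1.024 V / 50 µV = 20480.00.
Need 2^N ≥ 20480.00; 2^14 = 16384, 2^15 = 32768.
Minimum N = 15.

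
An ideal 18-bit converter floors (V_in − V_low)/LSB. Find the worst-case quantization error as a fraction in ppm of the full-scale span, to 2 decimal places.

3.81 ppm

Truncating → worst-case error = 1 LSB = V_FS/2^18, so 1e+06/262144 = 3.8147 ppm of full scale.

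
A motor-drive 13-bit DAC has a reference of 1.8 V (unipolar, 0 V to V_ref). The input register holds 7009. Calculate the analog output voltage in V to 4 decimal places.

LSB = 1.8 V / 2^13 = 219.73 µV.
V_out = 0 + 7009 × 0.000219727 V = 1.54006 V.

1.5401 V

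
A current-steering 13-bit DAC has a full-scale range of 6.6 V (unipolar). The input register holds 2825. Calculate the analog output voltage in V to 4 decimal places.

LSB = 6.6 V / 2^13 = 0.806 mV.
V_out = 0 + 2825 × 0.000805664 V = 2.276 V.

2.2760 V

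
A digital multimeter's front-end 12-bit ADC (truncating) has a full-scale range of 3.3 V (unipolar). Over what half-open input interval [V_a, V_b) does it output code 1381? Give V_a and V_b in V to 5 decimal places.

[1.11262 V, 1.11343 V)

LSB = 3.3/2^12 = 0.806 mV.
V_a = V_low + 1381·LSB = 1.11262 V; V_b = V_low + 1382·LSB = 1.11343 V.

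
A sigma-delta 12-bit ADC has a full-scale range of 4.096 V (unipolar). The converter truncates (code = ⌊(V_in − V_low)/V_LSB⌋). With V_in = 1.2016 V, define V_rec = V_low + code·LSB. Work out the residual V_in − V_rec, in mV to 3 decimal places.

Step size: 4.096 V ÷ 2^12 = 1.000 mV.
(V_in − V_low)/LSB = (1.2016 − 0)/0.001 = 1201.6000 → code 1201 (floor).
Code 1201 maps back to 0 + 1201×0.001 V = 1.201 V.
Error = 1.2016 − 1.201 = 0.0006 V = 0.600 mV.

0.600 mV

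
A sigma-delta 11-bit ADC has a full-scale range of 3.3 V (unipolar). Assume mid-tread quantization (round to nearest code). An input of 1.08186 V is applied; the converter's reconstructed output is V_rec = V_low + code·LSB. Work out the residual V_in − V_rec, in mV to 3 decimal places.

0.659 mV

Step size: 3.3 V ÷ 2^11 = 1.611 mV.
Scaled input = 671.4089 LSBs, so code = 671.
Code 671 maps back to 0 + 671×0.00161133 V = 1.0812012 V.
Error = 1.08186 − 1.0812012 = 0.000658828 V = 0.659 mV.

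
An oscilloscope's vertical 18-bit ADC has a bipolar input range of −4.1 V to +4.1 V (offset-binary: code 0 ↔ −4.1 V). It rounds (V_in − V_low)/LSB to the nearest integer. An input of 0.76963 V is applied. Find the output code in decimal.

Full-scale span = 8.2 V; LSB = 8.2/2^18 = 31.28 µV.
(0.76963 − (−4.1)) / 3.12805e-05 = 155676.133 LSBs.
So the output code is 155676.

code 155676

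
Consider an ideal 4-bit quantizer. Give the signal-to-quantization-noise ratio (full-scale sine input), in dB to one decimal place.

SNR ≈ 6.02·N + 1.76 dB = 6.02·4 + 1.76 = 25.84 dB.

25.8 dB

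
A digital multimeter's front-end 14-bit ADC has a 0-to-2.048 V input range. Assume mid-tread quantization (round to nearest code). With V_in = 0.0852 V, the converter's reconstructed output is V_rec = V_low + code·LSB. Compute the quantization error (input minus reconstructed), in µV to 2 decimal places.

-50.00 µV

Step size: 2.048 V ÷ 2^14 = 125.00 µV.
(0.0852 − 0)/0.000125 = 681.6000; round gives code 682.
Reconstructed: 0.08525 V.
V_in − V_rec = -5e-05 V = -50.00 µV.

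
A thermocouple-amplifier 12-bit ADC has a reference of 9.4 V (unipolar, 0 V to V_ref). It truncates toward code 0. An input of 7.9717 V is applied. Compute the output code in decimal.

LSB = 9.4 V / 4096 = 2.295 mV.
Input sits at 3473.626 steps above V_low.
⌊·⌋(3473.626) = 3473.

code 3473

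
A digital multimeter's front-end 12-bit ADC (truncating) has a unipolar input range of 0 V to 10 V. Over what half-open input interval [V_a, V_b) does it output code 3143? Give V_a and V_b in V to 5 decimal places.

[7.67334 V, 7.67578 V)

LSB = 10/2^12 = 2.441 mV.
V_a = V_low + 3143·LSB = 7.67334 V; V_b = V_low + 3144·LSB = 7.67578 V.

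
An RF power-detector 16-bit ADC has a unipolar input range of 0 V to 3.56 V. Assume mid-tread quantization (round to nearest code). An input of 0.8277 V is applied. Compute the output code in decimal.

code 15237

With 65536 levels over 3.56 V, one step is 54.32 µV.
(V_in − V_low)/LSB = (0.8277 − 0) / 5.43213e-05 = 15237.120.
round(15237.120) = 15237.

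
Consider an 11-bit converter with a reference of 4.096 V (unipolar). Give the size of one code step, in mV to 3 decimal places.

Full-scale span = 4.096 V.
LSB = 4.096 / 2^11 = 4.096 / 2048 = 0.002 V = 2.000 mV.

2.000 mV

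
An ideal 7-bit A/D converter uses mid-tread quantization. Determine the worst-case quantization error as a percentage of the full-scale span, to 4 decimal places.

0.3906 %

Rounding → worst-case error = ½ LSB = V_FS/2^8, so 100/256 = 0.390625 % of full scale.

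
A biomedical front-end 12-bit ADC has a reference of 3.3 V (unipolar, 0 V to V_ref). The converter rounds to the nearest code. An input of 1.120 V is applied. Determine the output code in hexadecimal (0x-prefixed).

code 0x56E (decimal 1390)

LSB = 3.3 V / 4096 = 0.806 mV.
(1.120 − 0) / 0.000805664 = 1390.158 LSBs.
round(1390.158) = 1390.
In hexadecimal (0x-prefixed): 0x56E.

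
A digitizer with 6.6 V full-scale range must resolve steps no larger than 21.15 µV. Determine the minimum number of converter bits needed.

Number of steps required ≥ 6.6 V / 21.15 µV = 312056.74.
Need 2^N ≥ 312056.74; 2^18 = 262144, 2^19 = 524288.
Minimum N = 19.

19 bits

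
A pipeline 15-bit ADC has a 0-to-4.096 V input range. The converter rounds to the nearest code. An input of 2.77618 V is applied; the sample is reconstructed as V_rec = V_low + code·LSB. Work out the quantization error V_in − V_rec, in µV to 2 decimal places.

LSB = 4.096/2^15 = 125.00 µV.
(V_in − V_low)/LSB = (2.77618 − 0)/0.000125 = 22209.4400 → code 22209 (round).
Code 22209 maps back to 0 + 22209×0.000125 V = 2.776125 V.
V_in − V_rec = 5.5e-05 V = 55.00 µV.

55.00 µV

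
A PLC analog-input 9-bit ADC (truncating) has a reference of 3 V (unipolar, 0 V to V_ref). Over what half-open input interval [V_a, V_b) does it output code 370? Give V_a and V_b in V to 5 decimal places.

[2.16797 V, 2.17383 V)

LSB = 3/2^9 = 5.859 mV.
V_a = V_low + 370·LSB = 2.16797 V; V_b = V_low + 371·LSB = 2.17383 V.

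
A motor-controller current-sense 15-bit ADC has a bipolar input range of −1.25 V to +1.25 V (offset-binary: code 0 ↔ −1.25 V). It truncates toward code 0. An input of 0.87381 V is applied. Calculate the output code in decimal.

Full-scale span = 2.5 V; LSB = 2.5/2^15 = 76.29 µV.
(0.87381 − (−1.25)) / 7.62939e-05 = 27837.202 LSBs.
So the output code is 27837.

code 27837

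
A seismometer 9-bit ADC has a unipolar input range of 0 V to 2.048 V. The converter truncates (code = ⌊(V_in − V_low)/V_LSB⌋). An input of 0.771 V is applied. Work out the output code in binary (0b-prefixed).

code 0b11000000 (decimal 192)

Full-scale span = 2.048 V; LSB = 2.048/2^9 = 4.000 mV.
(0.771 − 0) / 0.004 = 192.750 LSBs.
⌊·⌋(192.750) = 192.
In binary (0b-prefixed): 0b11000000.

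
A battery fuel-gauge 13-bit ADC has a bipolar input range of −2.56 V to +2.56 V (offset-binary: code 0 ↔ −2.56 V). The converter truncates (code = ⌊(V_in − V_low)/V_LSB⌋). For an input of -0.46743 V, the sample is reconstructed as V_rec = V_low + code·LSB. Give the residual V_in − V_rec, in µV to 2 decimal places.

70.00 µV

LSB = 5.12/2^13 = 0.625 mV.
(V_in − V_low)/LSB = (-0.46743 − (−2.56))/0.000625 = 3348.1120 → code 3348 (floor).
Code 3348 maps back to (−2.56) + 3348×0.000625 V = -0.4675 V.
Error = -0.46743 − (−0.4675) = 7e-05 V = 70.00 µV.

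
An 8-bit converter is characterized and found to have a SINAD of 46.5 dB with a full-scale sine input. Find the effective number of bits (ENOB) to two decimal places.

ENOB = (SINAD − 1.76) / 6.02 = (46.5 − 1.76)/6.02 = 7.432.

7.43 bits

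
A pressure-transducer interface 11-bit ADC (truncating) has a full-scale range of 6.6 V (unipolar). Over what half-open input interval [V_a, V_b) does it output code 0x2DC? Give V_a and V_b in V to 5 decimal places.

LSB = 6.6/2^11 = 3.223 mV.
Code 0x2DC = 732 decimal.
V_a = V_low + 732·LSB = 2.35898 V; V_b = V_low + 733·LSB = 2.36221 V.

[2.35898 V, 2.36221 V)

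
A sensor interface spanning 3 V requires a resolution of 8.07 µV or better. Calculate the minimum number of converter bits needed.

Number of steps required ≥ 3 V / 8.07 µV = 371747.21.
Need 2^N ≥ 371747.21; 2^18 = 262144, 2^19 = 524288.
Minimum N = 19.

19 bits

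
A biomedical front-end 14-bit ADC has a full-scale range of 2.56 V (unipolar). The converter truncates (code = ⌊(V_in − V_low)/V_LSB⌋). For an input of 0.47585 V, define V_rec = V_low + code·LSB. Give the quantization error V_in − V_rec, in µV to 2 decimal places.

One LSB is 2.56 V / 16384 = 156.25 µV.
(0.47585 − 0)/0.00015625 = 3045.4400; ⌊·⌋ gives code 3045.
V_rec = 0 + 3045·0.00015625 = 0.47578125 V.
V_in − V_rec = 6.875e-05 V = 68.75 µV.

68.75 µV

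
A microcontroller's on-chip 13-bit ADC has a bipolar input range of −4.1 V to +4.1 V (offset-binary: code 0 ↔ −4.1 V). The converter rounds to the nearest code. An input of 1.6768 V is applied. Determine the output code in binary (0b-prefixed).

code 0b1011010001011 (decimal 5771)

LSB = 8.2 V / 8192 = 1.001 mV.
(1.6768 − (−4.1)) / 0.00100098 = 5771.164 LSBs.
round(5771.164) = 5771.
In binary (0b-prefixed): 0b1011010001011.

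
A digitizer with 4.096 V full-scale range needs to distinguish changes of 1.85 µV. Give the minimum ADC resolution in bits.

Number of steps required ≥ 4.096 V / 1.85 µV = 2214054.05.
Need 2^N ≥ 2214054.05; 2^21 = 2097152, 2^22 = 4194304.
Minimum N = 22.

22 bits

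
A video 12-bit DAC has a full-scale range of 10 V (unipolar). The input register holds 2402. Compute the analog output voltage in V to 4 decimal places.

LSB = 10 V / 2^12 = 2.441 mV.
V_out = 0 + 2402 × 0.00244141 V = 5.86426 V.

5.8643 V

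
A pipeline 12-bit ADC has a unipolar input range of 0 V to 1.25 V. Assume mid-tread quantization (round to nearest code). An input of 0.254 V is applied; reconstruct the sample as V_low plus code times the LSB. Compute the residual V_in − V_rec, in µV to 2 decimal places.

LSB = 1.25/2^12 = 305.18 µV.
Scaled input = 832.3072 LSBs, so code = 832.
Reconstructed: 0.25390625 V.
Error = 0.254 − 0.25390625 = 9.375e-05 V = 93.75 µV.

93.75 µV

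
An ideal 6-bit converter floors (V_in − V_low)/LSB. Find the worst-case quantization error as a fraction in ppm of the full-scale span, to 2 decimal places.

Truncating → worst-case error = 1 LSB = V_FS/2^6, so 1e+06/64 = 15625 ppm of full scale.

15625.00 ppm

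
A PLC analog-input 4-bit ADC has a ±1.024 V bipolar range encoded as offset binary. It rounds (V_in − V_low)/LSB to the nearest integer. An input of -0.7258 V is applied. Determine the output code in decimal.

LSB = 2.048 V / 16 = 128.000 mV.
Input sits at 2.330 steps above V_low.
round(2.330) = 2.

code 2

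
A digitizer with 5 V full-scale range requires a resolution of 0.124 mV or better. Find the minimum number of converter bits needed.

Number of steps required ≥ 5 V / 0.124 mV = 40322.58.
Need 2^N ≥ 40322.58; 2^15 = 32768, 2^16 = 65536.
Minimum N = 16.

16 bits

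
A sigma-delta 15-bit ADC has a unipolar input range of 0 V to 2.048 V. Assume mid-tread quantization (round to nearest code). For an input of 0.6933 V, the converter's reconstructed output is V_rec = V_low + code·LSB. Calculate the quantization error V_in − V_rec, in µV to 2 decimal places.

-12.50 µV

One LSB is 2.048 V / 32768 = 62.50 µV.
Scaled input = 11092.8000 LSBs, so code = 11093.
V_rec = 0 + 11093·6.25e-05 = 0.6933125 V.
V_in − V_rec = -1.25e-05 V = -12.50 µV.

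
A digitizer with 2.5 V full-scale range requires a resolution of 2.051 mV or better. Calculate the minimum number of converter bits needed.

11 bits

Number of steps required ≥ 2.5 V / 2.051 mV = 1218.92.
Need 2^N ≥ 1218.92; 2^10 = 1024, 2^11 = 2048.
Minimum N = 11.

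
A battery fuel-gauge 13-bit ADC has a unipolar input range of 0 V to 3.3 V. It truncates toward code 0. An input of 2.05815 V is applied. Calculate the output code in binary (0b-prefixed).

code 0b1001111110101 (decimal 5109)

LSB = 3.3 V / 8192 = 402.83 µV.
Input sits at 5109.201 steps above V_low.
So the output code is 5109.
In binary (0b-prefixed): 0b1001111110101.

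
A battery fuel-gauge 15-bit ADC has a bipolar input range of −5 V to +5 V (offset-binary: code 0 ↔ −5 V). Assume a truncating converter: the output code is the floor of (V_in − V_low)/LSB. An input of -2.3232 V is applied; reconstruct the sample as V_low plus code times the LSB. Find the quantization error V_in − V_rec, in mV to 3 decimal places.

0.103 mV

Step size: 10 V ÷ 2^15 = 305.18 µV.
(-2.3232 − (−5))/0.000305176 = 8771.3382; ⌊·⌋ gives code 8771.
Reconstructed: -2.3233032 V.
V_in − V_rec = 0.000103223 V = 0.103 mV.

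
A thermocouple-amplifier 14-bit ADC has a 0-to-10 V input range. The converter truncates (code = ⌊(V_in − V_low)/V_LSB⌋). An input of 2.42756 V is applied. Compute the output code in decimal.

With 16384 levels over 10 V, one step is 0.610 mV.
(2.42756 − 0) / 0.000610352 = 3977.314 LSBs.
⌊·⌋(3977.314) = 3977.

code 3977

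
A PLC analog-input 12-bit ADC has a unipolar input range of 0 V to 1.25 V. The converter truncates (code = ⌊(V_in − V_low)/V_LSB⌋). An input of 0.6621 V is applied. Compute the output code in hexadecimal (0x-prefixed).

Full-scale span = 1.25 V; LSB = 1.25/2^12 = 305.18 µV.
Input sits at 2169.569 steps above V_low.
⌊·⌋(2169.569) = 2169.
In hexadecimal (0x-prefixed): 0x879.

code 0x879 (decimal 2169)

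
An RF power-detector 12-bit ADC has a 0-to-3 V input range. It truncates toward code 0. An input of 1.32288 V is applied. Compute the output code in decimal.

code 1806

With 4096 levels over 3 V, one step is 0.732 mV.
(1.32288 − 0) / 0.000732422 = 1806.172 LSBs.
⌊·⌋(1806.172) = 1806.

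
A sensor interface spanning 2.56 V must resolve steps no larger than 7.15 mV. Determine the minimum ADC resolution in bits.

Number of steps required ≥ 2.56 V / 7.15 mV = 358.04.
Need 2^N ≥ 358.04; 2^8 = 256, 2^9 = 512.
Minimum N = 9.

9 bits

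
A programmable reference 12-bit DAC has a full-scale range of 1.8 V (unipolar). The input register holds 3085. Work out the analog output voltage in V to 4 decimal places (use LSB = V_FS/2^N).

LSB = 1.8 V / 2^12 = 439.45 µV.
V_out = 0 + 3085 × 0.000439453 V = 1.35571 V.

1.3557 V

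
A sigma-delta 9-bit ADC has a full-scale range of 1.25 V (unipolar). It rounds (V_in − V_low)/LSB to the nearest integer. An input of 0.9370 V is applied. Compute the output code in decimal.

With 512 levels over 1.25 V, one step is 2.441 mV.
Input sits at 383.795 steps above V_low.
round(383.795) = 384.

code 384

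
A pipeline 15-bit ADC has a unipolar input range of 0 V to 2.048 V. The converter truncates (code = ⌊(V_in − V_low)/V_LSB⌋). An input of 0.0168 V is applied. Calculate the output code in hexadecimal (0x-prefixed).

code 0x10C (decimal 268)

Full-scale span = 2.048 V; LSB = 2.048/2^15 = 62.50 µV.
(0.0168 − 0) / 6.25e-05 = 268.800 LSBs.
So the output code is 268.
In hexadecimal (0x-prefixed): 0x10C.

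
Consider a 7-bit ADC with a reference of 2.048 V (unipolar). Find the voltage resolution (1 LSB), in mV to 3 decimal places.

Full-scale span = 2.048 V.
LSB = 2.048 / 2^7 = 2.048 / 128 = 0.016 V = 16.000 mV.

16.000 mV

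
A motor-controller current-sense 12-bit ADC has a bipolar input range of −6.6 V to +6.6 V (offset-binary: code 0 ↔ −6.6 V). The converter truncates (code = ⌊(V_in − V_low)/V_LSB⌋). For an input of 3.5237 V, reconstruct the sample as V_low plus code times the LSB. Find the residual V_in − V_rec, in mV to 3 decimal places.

1.337 mV

LSB = 13.2/2^12 = 3.223 mV.
Scaled input = 3141.4148 LSBs, so code = 3141.
Reconstructed: 3.5223633 V.
Error = 3.5237 − 3.5223633 = 0.00133672 V = 1.337 mV.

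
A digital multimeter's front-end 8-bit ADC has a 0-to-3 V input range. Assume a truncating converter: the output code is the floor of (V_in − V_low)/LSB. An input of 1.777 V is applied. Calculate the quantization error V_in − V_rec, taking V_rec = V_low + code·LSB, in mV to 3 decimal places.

LSB = 3/2^8 = 11.719 mV.
(V_in − V_low)/LSB = (1.777 − 0)/0.0117188 = 151.6373 → code 151 (floor).
V_rec = 0 + 151·0.0117188 = 1.7695312 V.
V_in − V_rec = 0.00746875 V = 7.469 mV.

7.469 mV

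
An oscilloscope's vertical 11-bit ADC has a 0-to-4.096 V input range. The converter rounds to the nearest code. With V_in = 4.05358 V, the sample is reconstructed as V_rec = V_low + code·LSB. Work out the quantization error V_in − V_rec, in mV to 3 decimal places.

Step size: 4.096 V ÷ 2^11 = 2.000 mV.
Scaled input = 2026.7900 LSBs, so code = 2027.
V_rec = 0 + 2027·0.002 = 4.054 V.
Difference: -0.00042 V → -0.420 mV.

-0.420 mV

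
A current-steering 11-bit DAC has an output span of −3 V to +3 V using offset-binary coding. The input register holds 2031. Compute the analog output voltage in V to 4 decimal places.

LSB = 6 V / 2^11 = 2.930 mV.
V_out = (−3) + 2031 × 0.00292969 V = 2.9502 V.

2.9502 V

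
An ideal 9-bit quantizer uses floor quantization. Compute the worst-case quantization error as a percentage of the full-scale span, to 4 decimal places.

Truncating → worst-case error = 1 LSB = V_FS/2^9, so 100/512 = 0.195312 % of full scale.

0.1953 %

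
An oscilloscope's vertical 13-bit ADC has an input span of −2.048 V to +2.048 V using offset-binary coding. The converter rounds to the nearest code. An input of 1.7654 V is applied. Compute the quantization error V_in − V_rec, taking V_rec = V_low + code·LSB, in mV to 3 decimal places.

-0.100 mV

One LSB is 4.096 V / 8192 = 0.500 mV.
(V_in − V_low)/LSB = (1.7654 − (−2.048))/0.0005 = 7626.8000 → code 7627 (round).
Reconstructed: 1.7655 V.
Difference: -0.0001 V → -0.100 mV.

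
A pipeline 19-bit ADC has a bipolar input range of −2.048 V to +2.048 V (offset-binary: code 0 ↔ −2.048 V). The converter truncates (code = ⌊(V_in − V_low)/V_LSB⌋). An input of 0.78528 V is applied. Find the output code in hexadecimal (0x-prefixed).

Full-scale span = 4.096 V; LSB = 4.096/2^19 = 7.81 µV.
Input sits at 362659.840 steps above V_low.
⌊·⌋(362659.840) = 362659.
In hexadecimal (0x-prefixed): 0x588A3.

code 0x588A3 (decimal 362659)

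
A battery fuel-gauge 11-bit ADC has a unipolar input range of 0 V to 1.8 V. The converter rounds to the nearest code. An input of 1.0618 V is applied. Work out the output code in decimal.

code 1208

LSB = 1.8 V / 2048 = 0.879 mV.
(V_in − V_low)/LSB = (1.0618 − 0) / 0.000878906 = 1208.092.
Round → code 1208.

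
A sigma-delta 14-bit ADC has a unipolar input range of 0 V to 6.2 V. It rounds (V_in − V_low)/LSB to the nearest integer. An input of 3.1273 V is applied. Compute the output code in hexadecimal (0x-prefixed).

code 0x2048 (decimal 8264)

With 16384 levels over 6.2 V, one step is 378.42 µV.
(3.1273 − 0) / 0.000378418 = 8264.142 LSBs.
round(8264.142) = 8264.
In hexadecimal (0x-prefixed): 0x2048.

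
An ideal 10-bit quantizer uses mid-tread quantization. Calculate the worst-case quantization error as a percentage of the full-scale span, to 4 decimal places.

Rounding → worst-case error = ½ LSB = V_FS/2^11, so 100/2048 = 0.0488281 % of full scale.

0.0488 %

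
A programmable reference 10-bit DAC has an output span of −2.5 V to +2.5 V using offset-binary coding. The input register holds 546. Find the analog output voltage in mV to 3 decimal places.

LSB = 5 V / 2^10 = 4.883 mV.
V_out = (−2.5) + 546 × 0.00488281 V = 0.166016 V.
= 166.016 mV.

166.016 mV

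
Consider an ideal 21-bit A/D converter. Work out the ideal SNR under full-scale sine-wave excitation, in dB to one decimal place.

SNR ≈ 6.02·N + 1.76 dB = 6.02·21 + 1.76 = 128.18 dB.

128.2 dB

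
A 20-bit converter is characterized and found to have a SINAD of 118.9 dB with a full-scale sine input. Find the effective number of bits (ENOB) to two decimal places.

19.46 bits

ENOB = (SINAD − 1.76) / 6.02 = (118.9 − 1.76)/6.02 = 19.458.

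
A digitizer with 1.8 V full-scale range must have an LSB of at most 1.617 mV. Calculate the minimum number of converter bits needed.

Number of steps required ≥ 1.8 V / 1.617 mV = 1113.17.
Need 2^N ≥ 1113.17; 2^10 = 1024, 2^11 = 2048.
Minimum N = 11.

11 bits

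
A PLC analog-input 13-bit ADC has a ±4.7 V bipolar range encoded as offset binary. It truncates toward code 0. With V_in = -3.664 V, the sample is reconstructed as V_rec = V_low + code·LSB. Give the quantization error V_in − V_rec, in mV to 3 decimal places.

Step size: 9.4 V ÷ 2^13 = 1.147 mV.
(-3.664 − (−4.7))/0.00114746 = 902.8630; ⌊·⌋ gives code 902.
Reconstructed: -3.6649902 V.
Difference: 0.000990234 V → 0.990 mV.

0.990 mV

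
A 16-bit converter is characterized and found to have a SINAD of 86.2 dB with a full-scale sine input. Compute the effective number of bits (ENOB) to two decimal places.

ENOB = (SINAD − 1.76) / 6.02 = (86.2 − 1.76)/6.02 = 14.027.

14.03 bits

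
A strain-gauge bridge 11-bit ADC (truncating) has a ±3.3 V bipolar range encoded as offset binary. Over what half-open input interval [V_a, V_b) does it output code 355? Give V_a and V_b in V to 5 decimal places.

LSB = 6.6/2^11 = 3.223 mV.
V_a = V_low + 355·LSB = -2.15596 V; V_b = V_low + 356·LSB = -2.15273 V.

[-2.15596 V, -2.15273 V)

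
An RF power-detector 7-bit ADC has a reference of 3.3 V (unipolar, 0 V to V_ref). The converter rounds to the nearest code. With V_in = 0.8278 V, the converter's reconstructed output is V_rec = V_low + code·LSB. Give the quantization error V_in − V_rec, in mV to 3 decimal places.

Step size: 3.3 V ÷ 2^7 = 25.781 mV.
(V_in − V_low)/LSB = (0.8278 − 0)/0.0257812 = 32.1086 → code 32 (round).
Reconstructed: 0.825 V.
V_in − V_rec = 0.0028 V = 2.800 mV.

2.800 mV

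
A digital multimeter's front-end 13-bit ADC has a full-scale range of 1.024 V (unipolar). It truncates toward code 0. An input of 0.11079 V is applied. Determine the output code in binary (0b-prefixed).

With 8192 levels over 1.024 V, one step is 125.00 µV.
(0.11079 − 0) / 0.000125 = 886.320 LSBs.
Floor → code 886.
In binary (0b-prefixed): 0b1101110110.

code 0b1101110110 (decimal 886)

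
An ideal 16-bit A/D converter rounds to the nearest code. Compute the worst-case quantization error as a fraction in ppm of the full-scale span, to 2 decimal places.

Rounding → worst-case error = ½ LSB = V_FS/2^17, so 1e+06/131072 = 7.62939 ppm of full scale.

7.63 ppm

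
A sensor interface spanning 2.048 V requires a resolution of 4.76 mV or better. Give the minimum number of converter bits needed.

Number of steps required ≥ 2.048 V / 4.76 mV = 430.25.
Need 2^N ≥ 430.25; 2^8 = 256, 2^9 = 512.
Minimum N = 9.

9 bits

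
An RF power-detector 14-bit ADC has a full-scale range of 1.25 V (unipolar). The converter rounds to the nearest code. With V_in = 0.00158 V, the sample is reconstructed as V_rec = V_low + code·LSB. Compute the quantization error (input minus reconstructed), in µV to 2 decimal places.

LSB = 1.25/2^14 = 76.29 µV.
(0.00158 − 0)/7.62939e-05 = 20.7094; round gives code 21.
V_rec = 0 + 21·7.62939e-05 = 0.0016021729 V.
V_in − V_rec = -2.21729e-05 V = -22.17 µV.

-22.17 µV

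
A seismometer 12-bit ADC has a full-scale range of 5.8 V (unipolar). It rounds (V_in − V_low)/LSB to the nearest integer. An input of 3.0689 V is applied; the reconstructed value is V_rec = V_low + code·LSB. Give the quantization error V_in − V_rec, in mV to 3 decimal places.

One LSB is 5.8 V / 4096 = 1.416 mV.
Scaled input = 2167.2783 LSBs, so code = 2167.
Reconstructed: 3.0685059 V.
V_in − V_rec = 0.000394141 V = 0.394 mV.

0.394 mV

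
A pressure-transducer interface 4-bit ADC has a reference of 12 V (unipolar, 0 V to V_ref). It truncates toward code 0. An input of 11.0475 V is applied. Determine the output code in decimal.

code 14

With 16 levels over 12 V, one step is 0.7500 V.
Input sits at 14.730 steps above V_low.
Floor → code 14.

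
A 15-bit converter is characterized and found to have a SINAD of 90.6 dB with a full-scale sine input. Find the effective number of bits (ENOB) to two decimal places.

14.76 bits

ENOB = (SINAD − 1.76) / 6.02 = (90.6 − 1.76)/6.02 = 14.757.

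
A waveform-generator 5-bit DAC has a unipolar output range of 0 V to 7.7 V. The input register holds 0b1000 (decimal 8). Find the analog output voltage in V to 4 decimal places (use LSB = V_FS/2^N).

1.9250 V

LSB = 7.7 V / 2^5 = 240.625 mV.
Code 0b1000 = 8 decimal.
V_out = 0 + 8 × 0.240625 V = 1.925 V.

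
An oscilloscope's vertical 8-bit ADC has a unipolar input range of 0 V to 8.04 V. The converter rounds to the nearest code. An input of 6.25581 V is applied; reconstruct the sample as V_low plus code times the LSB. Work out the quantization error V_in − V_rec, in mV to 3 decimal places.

Step size: 8.04 V ÷ 2^8 = 31.406 mV.
Scaled input = 199.1900 LSBs, so code = 199.
Reconstructed: 6.2498438 V.
Difference: 0.00596625 V → 5.966 mV.

5.966 mV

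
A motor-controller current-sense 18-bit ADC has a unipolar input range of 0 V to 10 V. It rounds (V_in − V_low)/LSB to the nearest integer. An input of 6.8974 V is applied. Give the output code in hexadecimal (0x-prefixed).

code 0x2C24B (decimal 180811)

Full-scale span = 10 V; LSB = 10/2^18 = 38.15 µV.
(V_in − V_low)/LSB = (6.8974 − 0) / 3.8147e-05 = 180811.203.
So the output code is 180811.
In hexadecimal (0x-prefixed): 0x2C24B.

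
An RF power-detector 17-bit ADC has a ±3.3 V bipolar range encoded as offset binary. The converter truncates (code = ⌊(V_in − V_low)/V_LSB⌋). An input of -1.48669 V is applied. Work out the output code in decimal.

With 131072 levels over 6.6 V, one step is 50.35 µV.
(-1.48669 − (−3.3)) / 5.0354e-05 = 36011.238 LSBs.
So the output code is 36011.

code 36011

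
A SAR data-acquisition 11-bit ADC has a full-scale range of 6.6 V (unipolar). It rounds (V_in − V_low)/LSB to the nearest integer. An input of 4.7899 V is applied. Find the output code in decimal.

code 1486

With 2048 levels over 6.6 V, one step is 3.223 mV.
Input sits at 1486.320 steps above V_low.
Round → code 1486.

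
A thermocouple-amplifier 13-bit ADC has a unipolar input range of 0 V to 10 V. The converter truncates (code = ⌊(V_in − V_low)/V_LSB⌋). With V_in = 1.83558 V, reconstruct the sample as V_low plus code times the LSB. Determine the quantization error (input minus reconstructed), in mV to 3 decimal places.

0.863 mV

One LSB is 10 V / 8192 = 1.221 mV.
(V_in − V_low)/LSB = (1.83558 − 0)/0.0012207 = 1503.7071 → code 1503 (floor).
Code 1503 maps back to 0 + 1503×0.0012207 V = 1.8347168 V.
Error = 1.83558 − 1.8347168 = 0.000863203 V = 0.863 mV.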